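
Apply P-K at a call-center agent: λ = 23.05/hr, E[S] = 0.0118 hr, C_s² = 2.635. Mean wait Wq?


ρ = λ·E[S] = 23.05·0.0118 = 0.2720
E[S²] = E[S]²(1+C_s²) = 0.0118²·(1+2.635) = 0.0005061
Wq = λ·E[S²]/(2(1−ρ)) = 23.05·0.0005061/(2·0.7280) = 0.008013 hr

Final: 0.008013 hr


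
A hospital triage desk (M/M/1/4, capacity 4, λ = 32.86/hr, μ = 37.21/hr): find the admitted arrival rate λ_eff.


ρ = 0.8831; P_K = (1−ρ)ρ^4/(1−ρ^5) = 0.153587
λ_eff = λ(1 − P_K) = 32.86·(1 − 0.153587) = 32.86·0.846413 = 27.8131 /hr

Final: 27.8131 /hr


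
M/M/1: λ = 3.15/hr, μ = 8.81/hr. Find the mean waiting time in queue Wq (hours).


ρ = 3.15/8.81 = 0.3575
Wq = ρ/(μ−λ) = 0.3575/(8.81 − 3.15) = 0.3575/5.66 = 0.06317 hr

Final: 0.06317 hr


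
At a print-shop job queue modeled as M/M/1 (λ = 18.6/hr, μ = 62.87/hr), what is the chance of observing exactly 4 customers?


ρ = 18.6/62.87 = 0.2958
P_n = (1−ρ)·ρ^n = (1 − 0.2958)·0.2958^4 = 0.7042·0.007661 = 0.005394

Final: 0.005394


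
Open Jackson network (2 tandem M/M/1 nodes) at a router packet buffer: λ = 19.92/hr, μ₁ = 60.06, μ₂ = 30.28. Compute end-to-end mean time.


Each node sees arrival rate λ = 19.92/hr (tandem ⇒ throughput preserved).
W₁ = 1/(μ₁−λ) = 1/(60.06−19.92) = 0.02491 hr
W₂ = 1/(μ₂−λ) = 1/(30.28−19.92) = 0.09653 hr
W_total = W₁ + W₂ = 0.02491 + 0.09653 = 0.12144 hr

Final: 0.12144 hr


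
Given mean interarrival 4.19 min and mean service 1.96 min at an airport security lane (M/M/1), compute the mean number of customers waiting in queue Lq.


λ = 60/4.19 = 14.3198 /hr
μ = 60/1.96 = 30.6122 /hr
ρ = λ/μ = 14.3198/30.6122 = 0.4678
Lq = ρ²/(1−ρ) = 0.2188/0.5322 = 0.4111

Final: 0.4111


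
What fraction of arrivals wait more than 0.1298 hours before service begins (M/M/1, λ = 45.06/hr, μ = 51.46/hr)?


ρ = 45.06/51.46 = 0.8756
P(Wq > t) = ρ·e^{−(μ−λ)t} = 0.8756·e^{−0.8307}
= 0.8756·0.435735 = 0.381544

Final: 0.381544


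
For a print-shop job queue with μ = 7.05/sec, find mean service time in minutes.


Mean service time = 1/μ = 1/7.05 second = 0.14184 second
In minutes: 0.14184 × 0.0166667 = 0.002364 min

Final: 0.002364 min


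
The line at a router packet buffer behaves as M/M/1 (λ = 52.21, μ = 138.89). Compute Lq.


ρ = 52.21/138.89 = 0.3759
Lq = ρ²/(1−ρ) = 0.1413/0.6241 = 0.2264

Final: 0.2264


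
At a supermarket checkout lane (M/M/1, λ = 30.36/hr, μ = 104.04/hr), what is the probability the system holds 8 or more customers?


ρ = 30.36/104.04 = 0.2918
P(N ≥ n) = ρ^n = 0.2918^8 = 0.00005258

Final: 0.00005258


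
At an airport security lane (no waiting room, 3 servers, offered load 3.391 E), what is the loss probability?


B(c,a) = (a^c/c!) / Σ_{k=0}^{c} a^k/k!
a^3/3! = 6.498784
Σ terms (k=0..3): 1.00000 + 3.39100 + 5.74944 + 6.49878 = 16.639225
B = 6.498784/16.639225 = 0.390570

Final: 0.390570


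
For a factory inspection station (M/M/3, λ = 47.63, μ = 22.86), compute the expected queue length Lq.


a = λ/μ = 2.0836; ρ = a/3 = 0.6945
P₀ = 0.098145
Lq = P₀·a^c·ρ / (c!·(1−ρ)²) = 0.098145·9.04509·0.6945/(6·0.09332)
= 1.10113

Final: 1.10113


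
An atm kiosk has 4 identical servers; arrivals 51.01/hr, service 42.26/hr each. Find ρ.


ρ = λ/(cμ) = 51.01/(4·42.26) = 51.01/169.04 = 0.3018

Final: 0.3018


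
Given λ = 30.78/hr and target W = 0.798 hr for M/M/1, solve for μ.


W = 1/(μ−λ) ⇒ μ − λ = 1/W = 1/0.798 = 1.2531
μ = λ + 1/W = 30.78 + 1.2531 = 32.0331 per hr

Final: 32.0331 /hr


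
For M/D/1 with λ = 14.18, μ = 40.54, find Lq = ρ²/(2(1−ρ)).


ρ = 14.18/40.54 = 0.3498
M/D/1: Lq = ρ²/(2(1−ρ)) = 0.1223/(2·0.6502) = 0.09408

Final: 0.09408


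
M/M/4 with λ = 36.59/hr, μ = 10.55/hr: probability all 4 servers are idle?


a = λ/μ = 36.59/10.55 = 3.4682; ρ = a/c = 0.8671
Σ_{k=0}^{3} a^k/k! (terms k=0..3) = 1.00000 + 3.46825 + 6.01437 + 6.95310 = 17.43572
Tail: a^4/(4!(1−ρ)) = 144.69043/(24·0.1329) = 45.35009
P₀ = 1/(17.43572 + 45.35009) = 1/62.78580 = 0.015927

Final: 0.015927


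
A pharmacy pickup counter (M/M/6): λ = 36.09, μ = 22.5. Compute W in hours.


a = 1.6040; ρ = 0.2673; P₀ = 0.201014
Lq = P₀·a^c·ρ/(c!(1−ρ)²) = 0.002368
Wq = Lq/λ = 0.002368/36.09 = 0.00006561 hr
W = Wq + 1/μ = 0.00006561 + 0.04444 = 0.04451 hr

Final: 0.04451 hr


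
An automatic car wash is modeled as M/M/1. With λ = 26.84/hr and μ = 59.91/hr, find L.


ρ = λ/μ = 26.84/59.91 = 0.4480
L = ρ/(1−ρ) = 0.4480/(1 − 0.4480) = 0.4480/0.5520 = 0.8116

Final: 0.8116


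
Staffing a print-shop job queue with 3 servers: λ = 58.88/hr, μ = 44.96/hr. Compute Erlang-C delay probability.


a = λ/μ = 1.3096; ρ = a/3 = 0.4365
P₀ = 0.260994 (from M/M/c formula)
C(c,a) = [a^c/(c!(1−ρ))]·P₀ = [2.24608/(6·0.5635)]·0.260994
= 0.66437·0.260994 = 0.173395

Final: 0.173395


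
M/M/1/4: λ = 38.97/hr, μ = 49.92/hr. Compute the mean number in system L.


ρ = 38.97/49.92 = 0.7806
L = ρ[1 − (K+1)ρ^K + Kρ^(K+1)] / [(1−ρ)(1−ρ^(K+1))]
Numerator: 0.7806·(1 − 5·0.371384 + 4·0.289921) = 0.236351
Denominator: (0.2194)·(0.710079) = 0.155757
L = 0.236351/0.155757 = 1.5174

Final: 1.5174


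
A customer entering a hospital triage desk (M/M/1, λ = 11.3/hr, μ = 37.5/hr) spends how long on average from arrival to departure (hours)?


W = 1/(μ−λ) = 1/(37.5 − 11.3) = 1/26.20 = 0.03817 hr

Final: 0.03817 hr


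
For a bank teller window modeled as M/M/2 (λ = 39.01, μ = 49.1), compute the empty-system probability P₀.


a = λ/μ = 39.01/49.1 = 0.7945; ρ = a/c = 0.3973
Σ_{k=0}^{1} a^k/k! (terms k=0..1) = 1.00000 + 0.79450 = 1.79450
Tail: a^2/(2!(1−ρ)) = 0.63123/(2·0.6027) = 0.52363
P₀ = 1/(1.79450 + 0.52363) = 1/2.31813 = 0.431383

Final: 0.431383


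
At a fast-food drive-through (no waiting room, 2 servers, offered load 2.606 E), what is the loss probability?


B(c,a) = (a^c/c!) / Σ_{k=0}^{c} a^k/k!
a^2/2! = 3.395618
Σ terms (k=0..2): 1.00000 + 2.60600 + 3.39562 = 7.001618
B = 3.395618/7.001618 = 0.484976

Final: 0.484976


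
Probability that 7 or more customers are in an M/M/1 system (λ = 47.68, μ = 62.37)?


ρ = 47.68/62.37 = 0.7645
P(N ≥ n) = ρ^n = 0.7645^7 = 0.152589

Final: 0.152589


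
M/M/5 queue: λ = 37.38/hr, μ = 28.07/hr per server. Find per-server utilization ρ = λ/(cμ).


ρ = λ/(cμ) = 37.38/(5·28.07) = 37.38/140.35 = 0.2663

Final: 0.2663


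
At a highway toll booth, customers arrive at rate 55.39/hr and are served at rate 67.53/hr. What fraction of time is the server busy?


ρ = λ/μ = 55.39/67.53 = 0.8202

Final: 0.8202


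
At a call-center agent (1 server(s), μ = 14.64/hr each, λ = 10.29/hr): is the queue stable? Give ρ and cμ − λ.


Total capacity cμ = 1·14.64 = 14.64/hr
ρ = λ/(cμ) = 10.29/14.64 = 0.7029
Stable ⇔ ρ < 1: YES
Spare capacity = cμ − λ = 14.64 − 10.29 = 4.35/hr

Final: ρ = 0.7029; stable; margin = 4.35/hr


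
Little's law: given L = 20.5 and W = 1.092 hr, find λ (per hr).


λ = L/W = 20.5/1.092 = 18.7729 /hr

Final: 18.7729 /hr


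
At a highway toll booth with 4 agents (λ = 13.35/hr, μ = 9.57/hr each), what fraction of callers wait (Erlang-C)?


a = λ/μ = 1.3950; ρ = a/4 = 0.3487
P₀ = 0.246142 (from M/M/c formula)
C(c,a) = [a^c/(c!(1−ρ))]·P₀ = [3.78684/(24·0.6513)]·0.246142
= 0.24228·0.246142 = 0.059635

Final: 0.059635


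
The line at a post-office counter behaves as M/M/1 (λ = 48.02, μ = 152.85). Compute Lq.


ρ = 48.02/152.85 = 0.3142
Lq = ρ²/(1−ρ) = 0.09870/0.6858 = 0.1439

Final: 0.1439


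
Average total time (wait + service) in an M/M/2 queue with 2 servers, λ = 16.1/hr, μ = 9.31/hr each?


a = 1.7293; ρ = 0.8647; P₀ = 0.072581
Lq = P₀·a^c·ρ/(c!(1−ρ)²) = 5.12328
Wq = Lq/λ = 5.12328/16.1 = 0.31822 hr
W = Wq + 1/μ = 0.31822 + 0.10741 = 0.42563 hr

Final: 0.42563 hr


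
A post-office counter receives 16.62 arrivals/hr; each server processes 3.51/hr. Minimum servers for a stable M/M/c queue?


Stability requires cμ > λ ⇔ c > λ/μ.
λ/μ = 16.62/3.51 = 4.7350
Minimum integer c = ⌊4.7350⌋ + 1 = 5
Check: 5·3.51 = 17.55 > 16.62, while 4·3.51 = 14.04 ≤ 16.62

Final: 5 servers


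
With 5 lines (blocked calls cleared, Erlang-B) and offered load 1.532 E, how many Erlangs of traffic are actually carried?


B(5,1.532) = 0.015273 (Erlang-B)
Carried load = a(1 − B) = 1.532·(1 − 0.015273) = 1.532·0.984727 = 1.5086 E

Final: 1.5086 Erlangs


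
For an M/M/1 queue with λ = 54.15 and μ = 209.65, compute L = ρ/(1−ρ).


ρ = λ/μ = 54.15/209.65 = 0.2583
L = ρ/(1−ρ) = 0.2583/(1 − 0.2583) = 0.2583/0.7417 = 0.3482

Final: 0.3482


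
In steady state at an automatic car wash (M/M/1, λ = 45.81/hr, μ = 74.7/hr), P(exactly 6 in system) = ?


ρ = 45.81/74.7 = 0.6133
P_n = (1−ρ)·ρ^n = (1 − 0.6133)·0.6133^6 = 0.3867·0.053191 = 0.020571

Final: 0.020571


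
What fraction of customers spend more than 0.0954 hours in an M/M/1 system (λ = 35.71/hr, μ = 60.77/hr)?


W ~ Exponential(μ−λ) for M/M/1.
μ − λ = 60.77 − 35.71 = 25.0600
P(W > t) = e^{−(μ−λ)t} = e^{−2.3907} = 0.091563

Final: 0.091563


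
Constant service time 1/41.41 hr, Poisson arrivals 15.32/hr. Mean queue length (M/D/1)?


ρ = 15.32/41.41 = 0.3700
M/D/1: Lq = ρ²/(2(1−ρ)) = 0.1369/(2·0.6300) = 0.10862

Final: 0.10862


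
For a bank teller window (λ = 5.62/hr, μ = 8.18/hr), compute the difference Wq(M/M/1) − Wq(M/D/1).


ρ = 5.62/8.18 = 0.6870
Wq(M/M/1) = ρ/(μ−λ) = 0.6870/2.56 = 0.26838 hr
Wq(M/D/1) = ρ/(2(μ−λ)) = 0.13419 hr
Savings = 0.26838 − 0.13419 = 0.13419 hr

Final: 0.13419 hr


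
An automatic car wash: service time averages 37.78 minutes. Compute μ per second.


μ = 1/(service time) in consistent units.
1 second = 0.0166667 min, so μ = 0.0166667/37.78 = 0.0004412 per second

Final: 0.0004412 /sec


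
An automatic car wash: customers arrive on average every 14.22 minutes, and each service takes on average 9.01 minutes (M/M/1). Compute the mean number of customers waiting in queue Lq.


λ = 60/14.22 = 4.2194 /hr
μ = 60/9.01 = 6.6593 /hr
ρ = λ/μ = 4.2194/6.6593 = 0.6336
Lq = ρ²/(1−ρ) = 0.4015/0.3664 = 1.0958

Final: 1.0958


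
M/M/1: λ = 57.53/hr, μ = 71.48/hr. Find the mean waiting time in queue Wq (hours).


ρ = 57.53/71.48 = 0.8048
Wq = ρ/(μ−λ) = 0.8048/(71.48 − 57.53) = 0.8048/13.95 = 0.05769 hr

Final: 0.05769 hr


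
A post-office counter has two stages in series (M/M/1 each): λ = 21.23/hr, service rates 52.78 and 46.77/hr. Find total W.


Each node sees arrival rate λ = 21.23/hr (tandem ⇒ throughput preserved).
W₁ = 1/(μ₁−λ) = 1/(52.78−21.23) = 0.03170 hr
W₂ = 1/(μ₂−λ) = 1/(46.77−21.23) = 0.03915 hr
W_total = W₁ + W₂ = 0.03170 + 0.03915 = 0.07085 hr

Final: 0.07085 hr


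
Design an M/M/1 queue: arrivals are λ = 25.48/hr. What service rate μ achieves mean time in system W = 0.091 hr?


W = 1/(μ−λ) ⇒ μ − λ = 1/W = 1/0.091 = 10.9890
μ = λ + 1/W = 25.48 + 10.9890 = 36.4690 per hr

Final: 36.4690 /hr


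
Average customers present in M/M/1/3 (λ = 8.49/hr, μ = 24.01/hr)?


ρ = 8.49/24.01 = 0.3536
L = ρ[1 − (K+1)ρ^K + Kρ^(K+1)] / [(1−ρ)(1−ρ^(K+1))]
Numerator: 0.3536·(1 − 4·0.044213 + 3·0.015634) = 0.307652
Denominator: (0.6464)·(0.984366) = 0.636292
L = 0.307652/0.636292 = 0.4835

Final: 0.4835


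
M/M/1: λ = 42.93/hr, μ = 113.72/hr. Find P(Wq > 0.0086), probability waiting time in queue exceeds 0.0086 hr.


ρ = 42.93/113.72 = 0.3775
P(Wq > t) = ρ·e^{−(μ−λ)t} = 0.3775·e^{−0.6088}
= 0.3775·0.544007 = 0.205366

Final: 0.205366


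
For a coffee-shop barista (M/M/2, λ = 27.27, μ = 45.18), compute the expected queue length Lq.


a = λ/μ = 0.6036; ρ = a/2 = 0.3018
P₀ = 0.536343
Lq = P₀·a^c·ρ / (c!·(1−ρ)²) = 0.536343·0.36432·0.3018/(2·0.48749)
= 0.06048

Final: 0.06048


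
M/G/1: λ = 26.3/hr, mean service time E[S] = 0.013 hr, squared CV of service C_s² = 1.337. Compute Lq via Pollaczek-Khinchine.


ρ = λ·E[S] = 26.3·0.013 = 0.3419
Lq = ρ²(1+C_s²)/(2(1−ρ)) = 0.1169·(1+1.337)/(2·0.6581)
= 0.1169·2.3370/1.3162 = 0.20756

Final: 0.20756


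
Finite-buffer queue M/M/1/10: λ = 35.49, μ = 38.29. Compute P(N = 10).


ρ = λ/μ = 35.49/38.29 = 0.9269
P_K = (1−ρ)ρ^K/(1−ρ^(K+1)) = (0.07313·0.467957)/(1 − 0.433737)
= 0.034220/0.566263 = 0.060431

Final: 0.060431


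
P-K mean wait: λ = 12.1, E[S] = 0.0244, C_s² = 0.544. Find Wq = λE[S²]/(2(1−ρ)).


ρ = λ·E[S] = 12.1·0.0244 = 0.2952
E[S²] = E[S]²(1+C_s²) = 0.0244²·(1+0.544) = 0.0009192
Wq = λ·E[S²]/(2(1−ρ)) = 12.1·0.0009192/(2·0.7048) = 0.007891 hr

Final: 0.007891 hr


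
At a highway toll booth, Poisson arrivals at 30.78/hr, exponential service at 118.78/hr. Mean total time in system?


W = 1/(μ−λ) = 1/(118.78 − 30.78) = 1/88.00 = 0.01136 hr

Final: 0.01136 hr


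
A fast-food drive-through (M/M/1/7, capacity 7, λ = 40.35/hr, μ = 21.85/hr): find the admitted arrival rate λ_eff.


ρ = 1.8467; P_K = (1−ρ)ρ^7/(1−ρ^8) = 0.461903
λ_eff = λ(1 − P_K) = 40.35·(1 − 0.461903) = 40.35·0.538097 = 21.7122 /hr

Final: 21.7122 /hr


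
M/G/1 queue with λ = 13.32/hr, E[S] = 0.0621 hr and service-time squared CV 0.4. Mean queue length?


ρ = λ·E[S] = 13.32·0.0621 = 0.8272
Lq = ρ²(1+C_s²)/(2(1−ρ)) = 0.6842·(1+0.4)/(2·0.1728)
= 0.6842·1.4000/0.3457 = 2.77125

Final: 2.77125


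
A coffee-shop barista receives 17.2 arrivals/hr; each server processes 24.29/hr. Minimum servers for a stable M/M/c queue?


Stability requires cμ > λ ⇔ c > λ/μ.
λ/μ = 17.2/24.29 = 0.7081
Minimum integer c = ⌊0.7081⌋ + 1 = 1
Check: 1·24.29 = 24.29 > 17.2, while 0·24.29 = 0.00 ≤ 17.2

Final: 1 servers


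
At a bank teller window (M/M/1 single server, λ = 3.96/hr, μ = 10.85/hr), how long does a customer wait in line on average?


ρ = 3.96/10.85 = 0.3650
Wq = ρ/(μ−λ) = 0.3650/(10.85 − 3.96) = 0.3650/6.89 = 0.05297 hr

Final: 0.05297 hr


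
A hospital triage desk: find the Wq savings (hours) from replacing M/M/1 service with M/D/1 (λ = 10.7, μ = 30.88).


ρ = 10.7/30.88 = 0.3465
Wq(M/M/1) = ρ/(μ−λ) = 0.3465/20.18 = 0.01717 hr
Wq(M/D/1) = ρ/(2(μ−λ)) = 0.008585 hr
Savings = 0.01717 − 0.008585 = 0.008585 hr

Final: 0.008585 hr


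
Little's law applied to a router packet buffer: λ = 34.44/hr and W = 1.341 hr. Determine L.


L = λW = 34.44·1.341 = 46.1840

Final: 46.1840


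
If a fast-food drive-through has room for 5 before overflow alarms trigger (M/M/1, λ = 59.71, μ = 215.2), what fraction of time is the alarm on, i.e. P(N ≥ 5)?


ρ = 59.71/215.2 = 0.2775
P(N ≥ n) = ρ^n = 0.2775^5 = 0.001644

Final: 0.001644


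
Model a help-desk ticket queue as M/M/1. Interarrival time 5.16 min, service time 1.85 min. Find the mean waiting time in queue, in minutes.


λ = 60/5.16 = 11.6279 /hr
μ = 60/1.85 = 32.4324 /hr
ρ = λ/μ = 11.6279/32.4324 = 0.3585
Wq = ρ/(μ−λ) = 0.3585/(32.4324−11.6279) = 0.01723 hr
In minutes: 0.01723·60 = 1.034 min

Final: 1.034 min


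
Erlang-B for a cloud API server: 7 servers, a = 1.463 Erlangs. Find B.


B(c,a) = (a^c/c!) / Σ_{k=0}^{c} a^k/k!
a^7/7! = 0.002846
Σ terms (k=0..7): 1.00000 + 1.46300 + 1.07018 + 0.52189 + 0.19088 + 0.05585 + 0.01362 + 0.002846 = 4.318277
B = 0.002846/4.318277 = 0.0006591

Final: 0.0006591


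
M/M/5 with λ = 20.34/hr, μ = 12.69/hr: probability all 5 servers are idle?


a = λ/μ = 20.34/12.69 = 1.6028; ρ = a/c = 0.3206
Σ_{k=0}^{4} a^k/k! (terms k=0..4) = 1.00000 + 1.60284 + 1.28454 + 0.68630 + 0.27501 = 4.84869
Tail: a^5/(5!(1−ρ)) = 10.57905/(120·0.6794) = 0.12975
P₀ = 1/(4.84869 + 0.12975) = 1/4.97845 = 0.200866

Final: 0.200866


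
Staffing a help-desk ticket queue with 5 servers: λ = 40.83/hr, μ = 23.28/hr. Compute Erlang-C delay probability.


a = λ/μ = 1.7539; ρ = a/5 = 0.3508
P₀ = 0.172464 (from M/M/c formula)
C(c,a) = [a^c/(c!(1−ρ))]·P₀ = [16.59518/(120·0.6492)]·0.172464
= 0.21301·0.172464 = 0.036737

Final: 0.036737


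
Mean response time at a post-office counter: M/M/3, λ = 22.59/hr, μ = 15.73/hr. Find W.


a = 1.4361; ρ = 0.4787; P₀ = 0.226538
Lq = P₀·a^c·ρ/(c!(1−ρ)²) = 0.19699
Wq = Lq/λ = 0.19699/22.59 = 0.008720 hr
W = Wq + 1/μ = 0.008720 + 0.06357 = 0.07229 hr

Final: 0.07229 hr


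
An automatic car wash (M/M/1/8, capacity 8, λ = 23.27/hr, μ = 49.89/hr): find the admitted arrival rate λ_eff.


ρ = 0.4664; P_K = (1−ρ)ρ^8/(1−ρ^9) = 0.001196
λ_eff = λ(1 − P_K) = 23.27·(1 − 0.001196) = 23.27·0.998804 = 23.2422 /hr

Final: 23.2422 /hr


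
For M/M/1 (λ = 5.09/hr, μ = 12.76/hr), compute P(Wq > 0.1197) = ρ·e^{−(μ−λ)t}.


ρ = 5.09/12.76 = 0.3989
P(Wq > t) = ρ·e^{−(μ−λ)t} = 0.3989·e^{−0.9181}
= 0.3989·0.399277 = 0.159273

Final: 0.159273


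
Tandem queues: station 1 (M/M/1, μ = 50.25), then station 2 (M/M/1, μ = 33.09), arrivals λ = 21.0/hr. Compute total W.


Each node sees arrival rate λ = 21.0/hr (tandem ⇒ throughput preserved).
W₁ = 1/(μ₁−λ) = 1/(50.25−21.0) = 0.03419 hr
W₂ = 1/(μ₂−λ) = 1/(33.09−21.0) = 0.08271 hr
W_total = W₁ + W₂ = 0.03419 + 0.08271 = 0.11690 hr

Final: 0.11690 hr


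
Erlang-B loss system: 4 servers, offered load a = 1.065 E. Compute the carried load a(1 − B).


B(4,1.065) = 0.018567 (Erlang-B)
Carried load = a(1 − B) = 1.065·(1 − 0.018567) = 1.065·0.981433 = 1.0452 E

Final: 1.0452 Erlangs


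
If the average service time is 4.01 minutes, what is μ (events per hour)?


μ = 1/(service time) in consistent units.
1 hour = 60 min, so μ = 60/4.01 = 14.9626 per hour

Final: 14.9626 /hr


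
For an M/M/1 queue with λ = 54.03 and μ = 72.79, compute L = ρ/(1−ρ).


ρ = λ/μ = 54.03/72.79 = 0.7423
L = ρ/(1−ρ) = 0.7423/(1 − 0.7423) = 0.7423/0.2577 = 2.8801

Final: 2.8801


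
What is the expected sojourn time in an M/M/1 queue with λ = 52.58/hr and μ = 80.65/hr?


W = 1/(μ−λ) = 1/(80.65 − 52.58) = 1/28.07 = 0.03563 hr

Final: 0.03563 hr


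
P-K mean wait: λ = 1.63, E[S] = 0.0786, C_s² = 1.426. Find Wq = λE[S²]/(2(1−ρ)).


ρ = λ·E[S] = 1.63·0.0786 = 0.1281
E[S²] = E[S]²(1+C_s²) = 0.0786²·(1+1.426) = 0.014988
Wq = λ·E[S²]/(2(1−ρ)) = 1.63·0.014988/(2·0.8719) = 0.01401 hr

Final: 0.01401 hr


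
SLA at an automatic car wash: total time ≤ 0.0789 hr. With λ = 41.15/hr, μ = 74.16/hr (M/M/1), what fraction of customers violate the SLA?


W ~ Exponential(μ−λ) for M/M/1.
μ − λ = 74.16 − 41.15 = 33.0100
P(W > t) = e^{−(μ−λ)t} = e^{−2.6045} = 0.073941

Final: 0.073941


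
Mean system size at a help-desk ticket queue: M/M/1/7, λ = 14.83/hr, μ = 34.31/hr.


ρ = 14.83/34.31 = 0.4322
L = ρ[1 − (K+1)ρ^K + Kρ^(K+1)] / [(1−ρ)(1−ρ^(K+1))]
Numerator: 0.4322·(1 − 8·0.002819 + 7·0.001218) = 0.426175
Denominator: (0.5678)·(0.998782) = 0.567073
L = 0.426175/0.567073 = 0.7515

Final: 0.7515


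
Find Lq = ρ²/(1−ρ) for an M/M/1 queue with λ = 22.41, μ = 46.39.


ρ = 22.41/46.39 = 0.4831
Lq = ρ²/(1−ρ) = 0.2334/0.5169 = 0.4515

Final: 0.4515


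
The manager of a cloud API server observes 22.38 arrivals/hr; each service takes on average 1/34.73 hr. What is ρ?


ρ = λ/μ = 22.38/34.73 = 0.6444

Final: 0.6444


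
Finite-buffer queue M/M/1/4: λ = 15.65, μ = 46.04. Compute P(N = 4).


ρ = λ/μ = 15.65/46.04 = 0.3399
P_K = (1−ρ)ρ^K/(1−ρ^(K+1)) = (0.6601·0.013351)/(1 − 0.004538)
= 0.008813/0.995462 = 0.008853

Final: 0.008853


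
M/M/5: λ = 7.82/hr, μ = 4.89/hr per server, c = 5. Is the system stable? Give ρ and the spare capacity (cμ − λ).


Total capacity cμ = 5·4.89 = 24.45/hr
ρ = λ/(cμ) = 7.82/24.45 = 0.3198
Stable ⇔ ρ < 1: YES
Spare capacity = cμ − λ = 24.45 − 7.82 = 16.63/hr

Final: ρ = 0.3198; stable; margin = 16.63/hr


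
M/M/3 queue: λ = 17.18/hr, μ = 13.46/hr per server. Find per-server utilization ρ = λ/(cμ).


ρ = λ/(cμ) = 17.18/(3·13.46) = 17.18/40.38 = 0.4255

Final: 0.4255


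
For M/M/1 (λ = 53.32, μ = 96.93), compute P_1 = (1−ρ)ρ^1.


ρ = 53.32/96.93 = 0.5501
P_n = (1−ρ)·ρ^n = (1 − 0.5501)·0.5501^1 = 0.4499·0.550088 = 0.247491

Final: 0.247491


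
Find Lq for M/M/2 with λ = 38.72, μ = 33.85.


a = λ/μ = 1.1439; ρ = a/2 = 0.5719
P₀ = 0.272317
Lq = P₀·a^c·ρ / (c!·(1−ρ)²) = 0.272317·1.30844·0.5719/(2·0.18324)
= 0.55607

Final: 0.55607


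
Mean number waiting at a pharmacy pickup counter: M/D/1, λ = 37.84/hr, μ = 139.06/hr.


ρ = 37.84/139.06 = 0.2721
M/D/1: Lq = ρ²/(2(1−ρ)) = 0.07405/(2·0.7279) = 0.05086

Final: 0.05086


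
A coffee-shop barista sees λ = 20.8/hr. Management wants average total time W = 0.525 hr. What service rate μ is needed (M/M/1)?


W = 1/(μ−λ) ⇒ μ − λ = 1/W = 1/0.525 = 1.9048
μ = λ + 1/W = 20.8 + 1.9048 = 22.7048 per hr

Final: 22.7048 /hr


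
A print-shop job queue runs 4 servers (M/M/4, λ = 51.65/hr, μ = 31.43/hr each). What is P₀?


a = λ/μ = 51.65/31.43 = 1.6433; ρ = a/c = 0.4108
Σ_{k=0}^{3} a^k/k! (terms k=0..3) = 1.00000 + 1.64333 + 1.35027 + 0.73965 = 4.73326
Tail: a^4/(4!(1−ρ)) = 7.29296/(24·0.5892) = 0.51577
P₀ = 1/(4.73326 + 0.51577) = 1/5.24903 = 0.190511

Final: 0.190511


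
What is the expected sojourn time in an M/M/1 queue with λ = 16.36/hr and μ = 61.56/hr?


W = 1/(μ−λ) = 1/(61.56 − 16.36) = 1/45.20 = 0.02212 hr

Final: 0.02212 hr


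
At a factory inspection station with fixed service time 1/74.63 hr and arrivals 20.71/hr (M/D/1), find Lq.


ρ = 20.71/74.63 = 0.2775
M/D/1: Lq = ρ²/(2(1−ρ)) = 0.07701/(2·0.7225) = 0.05329

Final: 0.05329


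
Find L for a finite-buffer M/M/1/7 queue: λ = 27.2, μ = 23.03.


ρ = 27.2/23.03 = 1.1811
L = ρ[1 − (K+1)ρ^K + Kρ^(K+1)] / [(1−ρ)(1−ρ^(K+1))]
Numerator: 1.1811·(1 − 8·3.205714 + 7·3.786167) = 2.193781
Denominator: (-0.1811)·(-2.786167) = 0.504486
L = 2.193781/0.504486 = 4.3485

Final: 4.3485


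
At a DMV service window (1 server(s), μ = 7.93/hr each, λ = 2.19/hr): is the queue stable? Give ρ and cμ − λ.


Total capacity cμ = 1·7.93 = 7.93/hr
ρ = λ/(cμ) = 2.19/7.93 = 0.2762
Stable ⇔ ρ < 1: YES
Spare capacity = cμ − λ = 7.93 − 2.19 = 5.74/hr

Final: ρ = 0.2762; stable; margin = 5.74/hr


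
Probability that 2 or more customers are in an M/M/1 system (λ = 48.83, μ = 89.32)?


ρ = 48.83/89.32 = 0.5467
P(N ≥ n) = ρ^n = 0.5467^2 = 0.298866

Final: 0.298866


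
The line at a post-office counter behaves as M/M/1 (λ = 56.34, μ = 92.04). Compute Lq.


ρ = 56.34/92.04 = 0.6121
Lq = ρ²/(1−ρ) = 0.3747/0.3879 = 0.9660

Final: 0.9660


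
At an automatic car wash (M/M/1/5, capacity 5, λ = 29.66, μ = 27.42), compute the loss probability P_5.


ρ = λ/μ = 29.66/27.42 = 1.0817
P_K = (1−ρ)ρ^K/(1−ρ^(K+1)) = (-0.08169·1.480875)/(1 − 1.601851)
= -0.120976/-0.601851 = 0.201006

Final: 0.201006


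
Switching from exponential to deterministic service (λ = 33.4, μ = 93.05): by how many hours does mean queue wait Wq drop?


ρ = 33.4/93.05 = 0.3589
Wq(M/M/1) = ρ/(μ−λ) = 0.3589/59.65 = 0.006018 hr
Wq(M/D/1) = ρ/(2(μ−λ)) = 0.003009 hr
Savings = 0.006018 − 0.003009 = 0.003009 hr

Final: 0.003009 hr


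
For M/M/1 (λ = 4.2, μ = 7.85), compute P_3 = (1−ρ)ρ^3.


ρ = 4.2/7.85 = 0.5350
P_n = (1−ρ)·ρ^n = (1 − 0.5350)·0.5350^3 = 0.4650·0.153158 = 0.071213

Final: 0.071213


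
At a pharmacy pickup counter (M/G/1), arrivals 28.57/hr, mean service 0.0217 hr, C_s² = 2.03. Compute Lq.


ρ = λ·E[S] = 28.57·0.0217 = 0.6200
Lq = ρ²(1+C_s²)/(2(1−ρ)) = 0.3844·(1+2.03)/(2·0.3800)
= 0.3844·3.0300/0.7601 = 1.53226

Final: 1.53226


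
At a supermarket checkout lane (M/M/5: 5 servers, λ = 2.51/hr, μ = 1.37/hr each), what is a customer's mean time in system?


a = 1.8321; ρ = 0.3664; P₀ = 0.159328
Lq = P₀·a^c·ρ/(c!(1−ρ)²) = 0.02502
Wq = Lq/λ = 0.02502/2.51 = 0.009968 hr
W = Wq + 1/μ = 0.009968 + 0.72993 = 0.73989 hr

Final: 0.73989 hr


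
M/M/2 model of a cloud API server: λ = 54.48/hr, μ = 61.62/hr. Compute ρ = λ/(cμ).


ρ = λ/(cμ) = 54.48/(2·61.62) = 54.48/123.24 = 0.4421

Final: 0.4421


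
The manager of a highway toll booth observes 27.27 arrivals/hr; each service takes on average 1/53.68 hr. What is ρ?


ρ = λ/μ = 27.27/53.68 = 0.5080

Final: 0.5080


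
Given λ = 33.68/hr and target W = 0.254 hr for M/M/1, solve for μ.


W = 1/(μ−λ) ⇒ μ − λ = 1/W = 1/0.254 = 3.9370
μ = λ + 1/W = 33.68 + 3.9370 = 37.6170 per hr

Final: 37.6170 /hr


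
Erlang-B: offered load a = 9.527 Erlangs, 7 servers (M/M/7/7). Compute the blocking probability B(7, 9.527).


B(c,a) = (a^c/c!) / Σ_{k=0}^{c} a^k/k!
a^7/7! = 1413.391972
Σ terms (k=0..7): 1.00000 + 9.52700 + 45.38186 + 144.11767 + 343.25227 + 654.03288 + 1038.49520 + 1413.39197 = 3649.198862
B = 1413.391972/3649.198862 = 0.387316

Final: 0.387316


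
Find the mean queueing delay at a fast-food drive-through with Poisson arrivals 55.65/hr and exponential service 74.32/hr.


ρ = 55.65/74.32 = 0.7488
Wq = ρ/(μ−λ) = 0.7488/(74.32 − 55.65) = 0.7488/18.67 = 0.04011 hr

Final: 0.04011 hr


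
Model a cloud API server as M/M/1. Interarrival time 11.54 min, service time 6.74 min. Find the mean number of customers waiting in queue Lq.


λ = 60/11.54 = 5.1993 /hr
μ = 60/6.74 = 8.9021 /hr
ρ = λ/μ = 5.1993/8.9021 = 0.5841
Lq = ρ²/(1−ρ) = 0.3411/0.4159 = 0.8201

Final: 0.8201


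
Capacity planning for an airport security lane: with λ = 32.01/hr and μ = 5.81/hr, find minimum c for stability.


Stability requires cμ > λ ⇔ c > λ/μ.
λ/μ = 32.01/5.81 = 5.5095
Minimum integer c = ⌊5.5095⌋ + 1 = 6
Check: 6·5.81 = 34.86 > 32.01, while 5·5.81 = 29.05 ≤ 32.01

Final: 6 servers


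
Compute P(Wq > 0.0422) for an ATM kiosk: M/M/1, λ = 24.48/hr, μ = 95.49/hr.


ρ = 24.48/95.49 = 0.2564
P(Wq > t) = ρ·e^{−(μ−λ)t} = 0.2564·e^{−2.9966}
= 0.2564·0.049956 = 0.012807

Final: 0.012807


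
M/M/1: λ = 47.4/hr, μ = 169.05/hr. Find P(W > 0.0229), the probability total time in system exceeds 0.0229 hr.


W ~ Exponential(μ−λ) for M/M/1.
μ − λ = 169.05 − 47.4 = 121.6500
P(W > t) = e^{−(μ−λ)t} = e^{−2.7858} = 0.061681

Final: 0.061681


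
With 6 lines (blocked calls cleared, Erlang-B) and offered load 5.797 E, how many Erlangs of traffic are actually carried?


B(6,5.797) = 0.250535 (Erlang-B)
Carried load = a(1 − B) = 5.797·(1 − 0.250535) = 5.797·0.749465 = 4.3446 E

Final: 4.3446 Erlangs


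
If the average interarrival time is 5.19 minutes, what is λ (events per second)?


λ = 1/(interarrival time) in consistent units.
1 second = 0.0166667 min, so λ = 0.0166667/5.19 = 0.003211 per second

Final: 0.003211 /sec


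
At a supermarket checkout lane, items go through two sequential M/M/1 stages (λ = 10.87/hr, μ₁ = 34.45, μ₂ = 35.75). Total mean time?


Each node sees arrival rate λ = 10.87/hr (tandem ⇒ throughput preserved).
W₁ = 1/(μ₁−λ) = 1/(34.45−10.87) = 0.04241 hr
W₂ = 1/(μ₂−λ) = 1/(35.75−10.87) = 0.04019 hr
W_total = W₁ + W₂ = 0.04241 + 0.04019 = 0.08260 hr

Final: 0.08260 hr


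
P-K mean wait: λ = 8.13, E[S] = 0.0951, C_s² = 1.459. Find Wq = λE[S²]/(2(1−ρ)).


ρ = λ·E[S] = 8.13·0.0951 = 0.7732
E[S²] = E[S]²(1+C_s²) = 0.0951²·(1+1.459) = 0.022239
Wq = λ·E[S²]/(2(1−ρ)) = 8.13·0.022239/(2·0.2268) = 0.39853 hr

Final: 0.39853 hr


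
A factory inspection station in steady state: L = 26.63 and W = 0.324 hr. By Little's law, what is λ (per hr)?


λ = L/W = 26.63/0.324 = 82.1914 /hr

Final: 82.1914 /hr


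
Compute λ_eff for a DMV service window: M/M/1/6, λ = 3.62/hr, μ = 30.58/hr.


ρ = 0.1184; P_K = (1−ρ)ρ^6/(1−ρ^7) = 0.000002426
λ_eff = λ(1 − P_K) = 3.62·(1 − 0.000002426) = 3.62·0.999998 = 3.6200 /hr

Final: 3.6200 /hr


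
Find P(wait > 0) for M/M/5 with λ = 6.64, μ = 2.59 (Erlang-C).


a = λ/μ = 2.5637; ρ = a/5 = 0.5127
P₀ = 0.074893 (from M/M/c formula)
C(c,a) = [a^c/(c!(1−ρ))]·P₀ = [110.74945/(120·0.4873)]·0.074893
= 1.89409·0.074893 = 0.141854

Final: 0.141854


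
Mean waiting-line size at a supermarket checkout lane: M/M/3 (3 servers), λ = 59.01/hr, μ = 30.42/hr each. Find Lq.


a = λ/μ = 1.9398; ρ = a/3 = 0.6466
P₀ = 0.121006
Lq = P₀·a^c·ρ / (c!·(1−ρ)²) = 0.121006·7.29960·0.6466/(6·0.12488)
= 0.76226

Final: 0.76226


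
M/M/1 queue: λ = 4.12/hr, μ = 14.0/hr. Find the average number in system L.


ρ = λ/μ = 4.12/14.0 = 0.2943
L = ρ/(1−ρ) = 0.2943/(1 − 0.2943) = 0.2943/0.7057 = 0.4170

Final: 0.4170


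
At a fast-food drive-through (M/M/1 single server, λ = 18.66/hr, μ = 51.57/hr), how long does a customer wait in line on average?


ρ = 18.66/51.57 = 0.3618
Wq = ρ/(μ−λ) = 0.3618/(51.57 − 18.66) = 0.3618/32.91 = 0.01099 hr

Final: 0.01099 hr


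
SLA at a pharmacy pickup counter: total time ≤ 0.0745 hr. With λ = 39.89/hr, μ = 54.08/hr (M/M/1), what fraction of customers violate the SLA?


W ~ Exponential(μ−λ) for M/M/1.
μ − λ = 54.08 − 39.89 = 14.1900
P(W > t) = e^{−(μ−λ)t} = e^{−1.0572} = 0.347443

Final: 0.347443


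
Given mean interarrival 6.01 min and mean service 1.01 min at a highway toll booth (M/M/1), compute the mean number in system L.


λ = 60/6.01 = 9.9834 /hr
μ = 60/1.01 = 59.4059 /hr
ρ = λ/μ = 9.9834/59.4059 = 0.1681
L = ρ/(1−ρ) = 0.1681/0.8319 = 0.2020

Final: 0.2020


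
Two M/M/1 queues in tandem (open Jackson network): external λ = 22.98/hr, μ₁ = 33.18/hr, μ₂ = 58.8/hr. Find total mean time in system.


Each node sees arrival rate λ = 22.98/hr (tandem ⇒ throughput preserved).
W₁ = 1/(μ₁−λ) = 1/(33.18−22.98) = 0.09804 hr
W₂ = 1/(μ₂−λ) = 1/(58.8−22.98) = 0.02792 hr
W_total = W₁ + W₂ = 0.09804 + 0.02792 = 0.12596 hr

Final: 0.12596 hr


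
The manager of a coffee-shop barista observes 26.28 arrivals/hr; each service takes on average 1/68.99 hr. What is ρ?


ρ = λ/μ = 26.28/68.99 = 0.3809

Final: 0.3809


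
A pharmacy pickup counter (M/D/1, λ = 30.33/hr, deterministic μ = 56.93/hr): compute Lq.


ρ = 30.33/56.93 = 0.5328
M/D/1: Lq = ρ²/(2(1−ρ)) = 0.2838/(2·0.4672) = 0.30373

Final: 0.30373


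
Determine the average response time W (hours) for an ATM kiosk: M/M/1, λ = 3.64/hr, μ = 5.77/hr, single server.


W = 1/(μ−λ) = 1/(5.77 − 3.64) = 1/2.13 = 0.4695 hr

Final: 0.4695 hr


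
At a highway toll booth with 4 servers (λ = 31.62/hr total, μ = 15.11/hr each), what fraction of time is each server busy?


ρ = λ/(cμ) = 31.62/(4·15.11) = 31.62/60.44 = 0.5232

Final: 0.5232


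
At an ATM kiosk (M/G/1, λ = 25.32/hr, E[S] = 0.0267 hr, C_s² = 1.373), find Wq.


ρ = λ·E[S] = 25.32·0.0267 = 0.6760
E[S²] = E[S]²(1+C_s²) = 0.0267²·(1+1.373) = 0.001692
Wq = λ·E[S²]/(2(1−ρ)) = 25.32·0.001692/(2·0.3240) = 0.06611 hr

Final: 0.06611 hr


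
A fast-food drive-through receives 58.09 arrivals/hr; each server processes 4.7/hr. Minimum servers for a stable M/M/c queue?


Stability requires cμ > λ ⇔ c > λ/μ.
λ/μ = 58.09/4.7 = 12.3596
Minimum integer c = ⌊12.3596⌋ + 1 = 13
Check: 13·4.7 = 61.10 > 58.09, while 12·4.7 = 56.40 ≤ 58.09

Final: 13 servers


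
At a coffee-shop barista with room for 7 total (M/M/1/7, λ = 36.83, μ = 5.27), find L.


ρ = 36.83/5.27 = 6.9886
L = ρ[1 − (K+1)ρ^K + Kρ^(K+1)] / [(1−ρ)(1−ρ^(K+1))]
Numerator: 6.9886·(1 − 8·814212.425011 + 7·5690217.004391) = 232845414.388418
Denominator: (-5.9886)·(-5690216.004391) = 34076511.783413
L = 232845414.388418/34076511.783413 = 6.8330

Final: 6.8330


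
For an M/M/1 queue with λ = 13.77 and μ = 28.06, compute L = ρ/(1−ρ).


ρ = λ/μ = 13.77/28.06 = 0.4907
L = ρ/(1−ρ) = 0.4907/(1 − 0.4907) = 0.4907/0.5093 = 0.9636

Final: 0.9636


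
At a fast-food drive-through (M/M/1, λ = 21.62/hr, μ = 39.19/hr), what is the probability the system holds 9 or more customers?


ρ = 21.62/39.19 = 0.5517
P(N ≥ n) = ρ^n = 0.5517^9 = 0.004733

Final: 0.004733


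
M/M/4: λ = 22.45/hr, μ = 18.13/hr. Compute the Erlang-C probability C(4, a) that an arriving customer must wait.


a = λ/μ = 1.2383; ρ = a/4 = 0.3096
P₀ = 0.288743 (from M/M/c formula)
C(c,a) = [a^c/(c!(1−ρ))]·P₀ = [2.35112/(24·0.6904)]·0.288743
= 0.14189·0.288743 = 0.040969

Final: 0.040969


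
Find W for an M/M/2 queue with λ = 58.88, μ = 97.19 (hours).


a = 0.6058; ρ = 0.3029; P₀ = 0.535023
Lq = P₀·a^c·ρ/(c!(1−ρ)²) = 0.06120
Wq = Lq/λ = 0.06120/58.88 = 0.001039 hr
W = Wq + 1/μ = 0.001039 + 0.01029 = 0.01133 hr

Final: 0.01133 hr


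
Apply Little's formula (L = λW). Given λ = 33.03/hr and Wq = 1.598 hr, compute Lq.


Lq = λWq = 33.03·1.598 = 52.7819

Final: 52.7819


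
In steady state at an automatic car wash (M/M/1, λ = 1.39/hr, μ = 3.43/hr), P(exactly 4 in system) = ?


ρ = 1.39/3.43 = 0.4052
P_n = (1−ρ)·ρ^n = (1 − 0.4052)·0.4052^4 = 0.5948·0.026970 = 0.016041

Final: 0.016041


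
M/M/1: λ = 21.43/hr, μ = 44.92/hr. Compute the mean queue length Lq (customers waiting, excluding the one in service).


ρ = 21.43/44.92 = 0.4771
Lq = ρ²/(1−ρ) = 0.2276/0.5229 = 0.4352

Final: 0.4352


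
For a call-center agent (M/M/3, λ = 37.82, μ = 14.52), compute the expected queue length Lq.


a = λ/μ = 2.6047; ρ = a/3 = 0.8682
P₀ = 0.034074
Lq = P₀·a^c·ρ / (c!·(1−ρ)²) = 0.034074·17.67115·0.8682/(6·0.01736)
= 5.01797

Final: 5.01797


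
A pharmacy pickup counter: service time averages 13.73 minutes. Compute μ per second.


μ = 1/(service time) in consistent units.
1 second = 0.0166667 min, so μ = 0.0166667/13.73 = 0.001214 per second

Final: 0.001214 /sec


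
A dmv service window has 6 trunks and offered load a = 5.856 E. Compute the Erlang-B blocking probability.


B(c,a) = (a^c/c!) / Σ_{k=0}^{c} a^k/k!
a^6/6! = 56.011075
Σ terms (k=0..6): 1.00000 + 5.85600 + 17.14637 + 33.46971 + 48.99966 + 57.38840 + 56.01108 = 219.871207
B = 56.011075/219.871207 = 0.254745

Final: 0.254745


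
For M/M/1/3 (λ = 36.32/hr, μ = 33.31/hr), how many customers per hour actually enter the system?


ρ = 1.0904; P_K = (1−ρ)ρ^3/(1−ρ^4) = 0.283314
λ_eff = λ(1 − P_K) = 36.32·(1 − 0.283314) = 36.32·0.716686 = 26.0300 /hr

Final: 26.0300 /hr


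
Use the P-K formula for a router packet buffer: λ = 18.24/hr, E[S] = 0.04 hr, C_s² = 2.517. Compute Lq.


ρ = λ·E[S] = 18.24·0.04 = 0.7296
Lq = ρ²(1+C_s²)/(2(1−ρ)) = 0.5323·(1+2.517)/(2·0.2704)
= 0.5323·3.5170/0.5408 = 3.46183

Final: 3.46183


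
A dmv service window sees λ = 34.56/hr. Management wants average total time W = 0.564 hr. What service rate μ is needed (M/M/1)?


W = 1/(μ−λ) ⇒ μ − λ = 1/W = 1/0.564 = 1.7730
μ = λ + 1/W = 34.56 + 1.7730 = 36.3330 per hr

Final: 36.3330 /hr


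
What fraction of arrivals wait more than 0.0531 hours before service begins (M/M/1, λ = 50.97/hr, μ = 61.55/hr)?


ρ = 50.97/61.55 = 0.8281
P(Wq > t) = ρ·e^{−(μ−λ)t} = 0.8281·e^{−0.5618}
= 0.8281·0.570183 = 0.472173

Final: 0.472173


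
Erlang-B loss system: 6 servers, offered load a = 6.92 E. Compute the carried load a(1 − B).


B(6,6.92) = 0.326308 (Erlang-B)
Carried load = a(1 − B) = 6.92·(1 − 0.326308) = 6.92·0.673692 = 4.6619 E

Final: 4.6619 Erlangs


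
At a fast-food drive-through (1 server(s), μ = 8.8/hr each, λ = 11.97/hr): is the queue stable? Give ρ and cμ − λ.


Total capacity cμ = 1·8.8 = 8.80/hr
ρ = λ/(cμ) = 11.97/8.80 = 1.3602
Stable ⇔ ρ < 1: NO
Spare capacity = cμ − λ = 8.80 − 11.97 = -3.17/hr

Final: ρ = 1.3602; unstable; margin = -3.17/hr


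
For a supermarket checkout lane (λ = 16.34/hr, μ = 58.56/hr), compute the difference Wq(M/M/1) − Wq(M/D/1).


ρ = 16.34/58.56 = 0.2790
Wq(M/M/1) = ρ/(μ−λ) = 0.2790/42.22 = 0.006609 hr
Wq(M/D/1) = ρ/(2(μ−λ)) = 0.003304 hr
Savings = 0.006609 − 0.003304 = 0.003304 hr

Final: 0.003304 hr


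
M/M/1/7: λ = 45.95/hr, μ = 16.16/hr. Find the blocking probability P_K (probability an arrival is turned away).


ρ = λ/μ = 45.95/16.16 = 2.8434
P_K = (1−ρ)ρ^K/(1−ρ^(K+1)) = (-1.8434·1502.827436)/(1 − 4273.200537)
= -2770.373101/-4272.200537 = 0.648465

Final: 0.648465


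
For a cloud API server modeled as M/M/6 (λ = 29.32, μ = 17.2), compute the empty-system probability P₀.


a = λ/μ = 29.32/17.2 = 1.7047; ρ = a/c = 0.2841
Σ_{k=0}^{5} a^k/k! (terms k=0..5) = 1.00000 + 1.70465 + 1.45292 + 0.82557 + 0.35183 + 0.11995 = 5.45492
Tail: a^6/(6!(1−ρ)) = 24.53653/(720·0.7159) = 0.04760
P₀ = 1/(5.45492 + 0.04760) = 1/5.50252 = 0.181735

Final: 0.181735


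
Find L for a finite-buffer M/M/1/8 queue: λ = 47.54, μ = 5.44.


ρ = 47.54/5.44 = 8.7390
L = ρ[1 − (K+1)ρ^K + Kρ^(K+1)] / [(1−ρ)(1−ρ^(K+1))]
Numerator: 8.7390·(1 − 9·34015920.007720 + 8·297264124.479231) = 18106882414.518002
Denominator: (-7.7390)·(-297264123.479231) = 2300518308.543313
L = 18106882414.518002/2300518308.543313 = 7.8708

Final: 7.8708


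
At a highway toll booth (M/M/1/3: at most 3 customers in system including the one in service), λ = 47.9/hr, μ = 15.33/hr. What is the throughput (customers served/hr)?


ρ = 3.1246; P_K = (1−ρ)ρ^3/(1−ρ^4) = 0.687167
λ_eff = λ(1 − P_K) = 47.9·(1 − 0.687167) = 47.9·0.312833 = 14.9847 /hr

Final: 14.9847 /hr


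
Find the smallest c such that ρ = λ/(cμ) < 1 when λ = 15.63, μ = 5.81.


Stability requires cμ > λ ⇔ c > λ/μ.
λ/μ = 15.63/5.81 = 2.6902
Minimum integer c = ⌊2.6902⌋ + 1 = 3
Check: 3·5.81 = 17.43 > 15.63, while 2·5.81 = 11.62 ≤ 15.63

Final: 3 servers


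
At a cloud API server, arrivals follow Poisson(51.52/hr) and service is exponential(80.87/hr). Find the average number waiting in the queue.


ρ = 51.52/80.87 = 0.6371
Lq = ρ²/(1−ρ) = 0.4059/0.3629 = 1.1183

Final: 1.1183


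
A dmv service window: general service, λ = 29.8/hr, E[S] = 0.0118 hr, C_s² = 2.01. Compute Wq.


ρ = λ·E[S] = 29.8·0.0118 = 0.3516
E[S²] = E[S]²(1+C_s²) = 0.0118²·(1+2.01) = 0.0004191
Wq = λ·E[S²]/(2(1−ρ)) = 29.8·0.0004191/(2·0.6484) = 0.009632 hr

Final: 0.009632 hr


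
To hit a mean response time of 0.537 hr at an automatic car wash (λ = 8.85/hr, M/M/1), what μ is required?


W = 1/(μ−λ) ⇒ μ − λ = 1/W = 1/0.537 = 1.8622
μ = λ + 1/W = 8.85 + 1.8622 = 10.7122 per hr

Final: 10.7122 /hr


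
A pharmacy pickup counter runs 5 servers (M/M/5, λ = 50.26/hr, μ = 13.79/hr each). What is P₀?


a = λ/μ = 50.26/13.79 = 3.6447; ρ = a/c = 0.7289
Σ_{k=0}^{4} a^k/k! (terms k=0..4) = 1.00000 + 3.64467 + 6.64181 + 8.06907 + 7.35227 = 26.70782
Tail: a^5/(5!(1−ρ)) = 643.11863/(120·0.2711) = 19.77128
P₀ = 1/(26.70782 + 19.77128) = 1/46.47910 = 0.021515

Final: 0.021515


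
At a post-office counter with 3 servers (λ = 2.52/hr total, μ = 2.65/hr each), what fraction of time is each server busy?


ρ = λ/(cμ) = 2.52/(3·2.65) = 2.52/7.95 = 0.3170

Final: 0.3170


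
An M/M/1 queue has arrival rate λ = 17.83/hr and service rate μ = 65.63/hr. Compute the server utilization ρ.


ρ = λ/μ = 17.83/65.63 = 0.2717

Final: 0.2717
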